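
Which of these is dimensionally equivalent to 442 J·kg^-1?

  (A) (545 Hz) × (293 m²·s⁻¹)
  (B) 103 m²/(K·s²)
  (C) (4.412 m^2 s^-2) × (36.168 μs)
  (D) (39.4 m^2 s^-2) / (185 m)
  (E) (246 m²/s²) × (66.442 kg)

(A)

Reference: J·kg⁻¹ = N·m·kg⁻¹ = m²·s⁻².
Each option:
  (A) [s⁻¹] · [m²·s⁻¹] = m²·s⁻²  ← same
  (B) m²·s⁻²·K⁻¹
  (C) [m²·s⁻²] · [s] = m²·s⁻¹
  (D) [m²·s⁻²] / [m] = m·s⁻²
  (E) [m²·s⁻²] · [kg] = kg·m²·s⁻²
Only (A) matches m²·s⁻².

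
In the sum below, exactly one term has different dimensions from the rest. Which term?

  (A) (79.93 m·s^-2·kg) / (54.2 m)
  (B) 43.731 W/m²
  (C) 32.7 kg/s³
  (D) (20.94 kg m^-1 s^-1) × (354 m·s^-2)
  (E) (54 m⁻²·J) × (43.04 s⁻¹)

(A)

Work out the base dimensions of each:
  (A) [kg·m·s⁻²] / [m] = kg·s⁻²
  (B) W·m⁻² = J·s⁻¹·m⁻² = kg·s⁻³
  (C) kg·s⁻³
  (D) [kg·m⁻¹·s⁻¹] · [m·s⁻²] = kg·s⁻³
  (E) [kg·s⁻²] · [s⁻¹] = kg·s⁻³
All reduce to kg·s⁻³ except (A), which is kg·s⁻².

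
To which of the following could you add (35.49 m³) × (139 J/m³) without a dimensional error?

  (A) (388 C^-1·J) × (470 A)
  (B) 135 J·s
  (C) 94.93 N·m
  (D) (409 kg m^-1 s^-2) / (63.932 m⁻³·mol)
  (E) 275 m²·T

Reference: [m³] · [kg·m⁻¹·s⁻²] = kg·m²·s⁻².
Each option:
  (A) [kg·m²·s⁻³·A⁻¹] · [A] = kg·m²·s⁻³
  (B) J·s = N·m·s = kg·m²·s⁻¹
  (C) N·m = kg·m·s⁻²·m = kg·m²·s⁻²  ← same
  (D) [kg·m⁻¹·s⁻²] / [m⁻³·mol] = kg·m²·s⁻²·mol⁻¹
  (E) T·m² = Wb·m⁻²·m² = kg·m²·s⁻²·A⁻¹
Only (C) matches kg·m²·s⁻².

(C)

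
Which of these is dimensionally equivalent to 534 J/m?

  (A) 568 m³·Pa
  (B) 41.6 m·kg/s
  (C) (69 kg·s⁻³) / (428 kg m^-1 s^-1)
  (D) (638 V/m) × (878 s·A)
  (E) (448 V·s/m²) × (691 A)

Reference: J·m⁻¹ = N·m·m⁻¹ = kg·m·s⁻².
Each option:
  (A) Pa·m³ = N·m⁻²·m³ = kg·m²·s⁻²
  (B) kg·m·s⁻¹
  (C) [kg·s⁻³] / [kg·m⁻¹·s⁻¹] = m·s⁻²
  (D) [kg·m·s⁻³·A⁻¹] · [s·A] = kg·m·s⁻²  ← same
  (E) [kg·s⁻²·A⁻¹] · [A] = kg·s⁻²
Only (D) matches kg·m·s⁻².

(D)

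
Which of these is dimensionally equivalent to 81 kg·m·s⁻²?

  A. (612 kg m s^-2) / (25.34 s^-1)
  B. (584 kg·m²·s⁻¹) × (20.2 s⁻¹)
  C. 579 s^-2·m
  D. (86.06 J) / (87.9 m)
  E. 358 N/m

Reference: kg·m·s⁻².
Each option:
  A. [kg·m·s⁻²] / [s⁻¹] = kg·m·s⁻¹
  B. [kg·m²·s⁻¹] · [s⁻¹] = kg·m²·s⁻²
  C. m·s⁻²
  D. [kg·m²·s⁻²] / [m] = kg·m·s⁻²  ← same
  E. N·m⁻¹ = kg·m·s⁻²·m⁻¹ = kg·s⁻²
Only D. matches kg·m·s⁻².

D.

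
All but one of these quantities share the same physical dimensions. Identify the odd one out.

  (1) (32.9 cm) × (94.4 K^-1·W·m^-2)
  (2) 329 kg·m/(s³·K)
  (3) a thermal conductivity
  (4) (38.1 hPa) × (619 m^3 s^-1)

Dimensions:
  (1) [m] · [kg·s⁻³·K⁻¹] = kg·m·s⁻³·K⁻¹
  (2) kg·m·s⁻³·K⁻¹
  (3) [thermal conductivity] = kg·m·s⁻³·K⁻¹
  (4) [kg·m⁻¹·s⁻²] · [m³·s⁻¹] = kg·m²·s⁻³
All reduce to kg·m·s⁻³·K⁻¹ except (4), which is kg·m²·s⁻³.

(4)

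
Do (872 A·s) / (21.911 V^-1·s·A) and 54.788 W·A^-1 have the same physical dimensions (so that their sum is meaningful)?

In SI base units:
  (872 A·s) / (21.911 V^-1·s·A):  [s·A] / [kg⁻¹·m⁻²·s⁴·A²] = kg·m²·s⁻³·A⁻¹
  54.788 W·A^-1:  W·A⁻¹ = J·s⁻¹·A⁻¹ = kg·m²·s⁻³·A⁻¹
Both are kg·m²·s⁻³·A⁻¹, so they have the same dimensions and can be added.

Yes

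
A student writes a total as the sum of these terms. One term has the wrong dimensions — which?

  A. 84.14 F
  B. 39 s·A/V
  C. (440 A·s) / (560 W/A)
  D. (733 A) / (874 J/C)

In SI base units:
  A. F = C·V⁻¹ = kg⁻¹·m⁻²·s⁴·A²
  B. A·s·V⁻¹ = A·s·(J·C⁻¹)⁻¹ = kg⁻¹·m⁻²·s⁴·A²
  C. [s·A] / [kg·m²·s⁻³·A⁻¹] = kg⁻¹·m⁻²·s⁴·A²
  D. [A] / [kg·m²·s⁻³·A⁻¹] = kg⁻¹·m⁻²·s³·A²
All reduce to kg⁻¹·m⁻²·s⁴·A² except D., which is kg⁻¹·m⁻²·s³·A².

D.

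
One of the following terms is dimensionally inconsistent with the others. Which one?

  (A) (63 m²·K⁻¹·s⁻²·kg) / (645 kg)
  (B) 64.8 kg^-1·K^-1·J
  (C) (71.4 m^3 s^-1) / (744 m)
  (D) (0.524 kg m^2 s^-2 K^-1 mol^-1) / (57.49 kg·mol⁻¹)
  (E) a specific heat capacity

(C)

Reduce each to base SI dimensions:
  (A) [kg·m²·s⁻²·K⁻¹] / [kg] = m²·s⁻²·K⁻¹
  (B) J·kg⁻¹·K⁻¹ = N·m·kg⁻¹·K⁻¹ = m²·s⁻²·K⁻¹
  (C) [m³·s⁻¹] / [m] = m²·s⁻¹
  (D) [kg·m²·s⁻²·K⁻¹·mol⁻¹] / [kg·mol⁻¹] = m²·s⁻²·K⁻¹
  (E) [specific heat capacity] = m²·s⁻²·K⁻¹
All reduce to m²·s⁻²·K⁻¹ except (C), which is m²·s⁻¹.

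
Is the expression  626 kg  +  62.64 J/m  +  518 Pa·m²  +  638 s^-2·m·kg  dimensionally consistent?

No

Expand each in SI base units:
  626 kg:  kg
  62.64 J/m:  J·m⁻¹ = N·m·m⁻¹ = kg·m·s⁻²
  518 Pa·m²:  Pa·m² = N·m⁻²·m² = kg·m·s⁻²
  638 s^-2·m·kg:  kg·m·s⁻²
The terms do not share a single dimension (kg vs kg·m·s⁻²).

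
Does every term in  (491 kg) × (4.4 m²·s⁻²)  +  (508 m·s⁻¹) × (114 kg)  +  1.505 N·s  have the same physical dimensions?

No

Reduce each to base SI dimensions:
  (491 kg) × (4.4 m²·s⁻²):  [kg] · [m²·s⁻²] = kg·m²·s⁻²
  (508 m·s⁻¹) × (114 kg):  [m·s⁻¹] · [kg] = kg·m·s⁻¹
  1.505 N·s:  N·s = kg·m·s⁻²·s = kg·m·s⁻¹
The terms do not share a single dimension (kg·m²·s⁻² vs kg·m·s⁻¹).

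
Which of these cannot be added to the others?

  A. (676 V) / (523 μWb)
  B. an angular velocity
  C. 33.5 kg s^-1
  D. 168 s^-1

C.

Dimensions:
  A. [kg·m²·s⁻³·A⁻¹] / [kg·m²·s⁻²·A⁻¹] = s⁻¹
  B. [angular velocity] = s⁻¹
  C. kg·s⁻¹
  D. s⁻¹
All reduce to s⁻¹ except C., which is kg·s⁻¹.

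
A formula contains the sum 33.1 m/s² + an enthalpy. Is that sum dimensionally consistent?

No

Work out the base dimensions of each:
  33.1 m/s²:  m·s⁻²
  an enthalpy:  [enthalpy] = kg·m²·s⁻²
m·s⁻² ≠ kg·m²·s⁻², so they cannot be added.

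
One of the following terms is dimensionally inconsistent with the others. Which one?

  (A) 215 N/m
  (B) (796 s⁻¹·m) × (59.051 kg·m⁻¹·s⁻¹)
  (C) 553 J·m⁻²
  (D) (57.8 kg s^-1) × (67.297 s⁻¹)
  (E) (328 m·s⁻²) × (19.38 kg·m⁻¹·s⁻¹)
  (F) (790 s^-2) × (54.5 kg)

In SI base units:
  (A) N·m⁻¹ = kg·m·s⁻²·m⁻¹ = kg·s⁻²
  (B) [m·s⁻¹] · [kg·m⁻¹·s⁻¹] = kg·s⁻²
  (C) J·m⁻² = N·m·m⁻² = kg·s⁻²
  (D) [kg·s⁻¹] · [s⁻¹] = kg·s⁻²
  (E) [m·s⁻²] · [kg·m⁻¹·s⁻¹] = kg·s⁻³
  (F) [s⁻²] · [kg] = kg·s⁻²
All reduce to kg·s⁻² except (E), which is kg·s⁻³.

(E)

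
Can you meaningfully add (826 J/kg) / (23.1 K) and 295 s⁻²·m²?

No

Expand each in SI base units:
  (826 J/kg) / (23.1 K):  [m²·s⁻²] / [K] = m²·s⁻²·K⁻¹
  295 s⁻²·m²:  m²·s⁻²
m²·s⁻²·K⁻¹ ≠ m²·s⁻², so they cannot be added.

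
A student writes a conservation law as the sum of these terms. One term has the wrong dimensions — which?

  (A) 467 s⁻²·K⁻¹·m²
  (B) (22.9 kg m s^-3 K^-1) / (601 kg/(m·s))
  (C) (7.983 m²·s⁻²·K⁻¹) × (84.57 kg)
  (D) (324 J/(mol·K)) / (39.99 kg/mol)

(C)

Reduce each to base SI dimensions:
  (A) m²·s⁻²·K⁻¹
  (B) [kg·m·s⁻³·K⁻¹] / [kg·m⁻¹·s⁻¹] = m²·s⁻²·K⁻¹
  (C) [m²·s⁻²·K⁻¹] · [kg] = kg·m²·s⁻²·K⁻¹
  (D) [kg·m²·s⁻²·K⁻¹·mol⁻¹] / [kg·mol⁻¹] = m²·s⁻²·K⁻¹
All reduce to m²·s⁻²·K⁻¹ except (C), which is kg·m²·s⁻²·K⁻¹.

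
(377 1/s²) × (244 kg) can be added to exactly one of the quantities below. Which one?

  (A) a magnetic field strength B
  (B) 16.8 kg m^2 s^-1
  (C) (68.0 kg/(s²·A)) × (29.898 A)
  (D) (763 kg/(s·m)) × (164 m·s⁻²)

(C)

Reference: [s⁻²] · [kg] = kg·s⁻².
Each option:
  (A) [magnetic field strength B] = kg·s⁻²·A⁻¹
  (B) kg·m²·s⁻¹
  (C) [kg·s⁻²·A⁻¹] · [A] = kg·s⁻²  ← same
  (D) [kg·m⁻¹·s⁻¹] · [m·s⁻²] = kg·s⁻³
Only (C) matches kg·s⁻².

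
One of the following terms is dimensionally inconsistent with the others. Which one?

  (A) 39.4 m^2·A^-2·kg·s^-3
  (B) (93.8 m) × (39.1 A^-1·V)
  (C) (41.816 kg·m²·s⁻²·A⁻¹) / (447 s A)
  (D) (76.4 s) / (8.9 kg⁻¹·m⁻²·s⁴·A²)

Dimensions:
  (A) kg·m²·s⁻³·A⁻²
  (B) [m] · [kg·m²·s⁻³·A⁻²] = kg·m³·s⁻³·A⁻²
  (C) [kg·m²·s⁻²·A⁻¹] / [s·A] = kg·m²·s⁻³·A⁻²
  (D) [s] / [kg⁻¹·m⁻²·s⁴·A²] = kg·m²·s⁻³·A⁻²
All reduce to kg·m²·s⁻³·A⁻² except (B), which is kg·m³·s⁻³·A⁻².

(B)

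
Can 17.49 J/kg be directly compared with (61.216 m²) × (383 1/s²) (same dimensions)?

Yes

Reduce each to base SI dimensions:
  17.49 J/kg:  J·kg⁻¹ = N·m·kg⁻¹ = m²·s⁻²
  (61.216 m²) × (383 1/s²):  [m²] · [s⁻²] = m²·s⁻²
Both are m²·s⁻², so they have the same dimensions and can be added.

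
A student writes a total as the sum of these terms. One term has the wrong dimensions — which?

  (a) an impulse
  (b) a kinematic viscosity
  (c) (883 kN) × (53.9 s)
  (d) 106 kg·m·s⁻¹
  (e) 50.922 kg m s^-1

(b)

Reduce each to base SI dimensions:
  (a) [impulse] = kg·m·s⁻¹
  (b) [kinematic viscosity] = m²·s⁻¹
  (c) [kg·m·s⁻²] · [s] = kg·m·s⁻¹
  (d) kg·m·s⁻¹
  (e) kg·m·s⁻¹
All reduce to kg·m·s⁻¹ except (b), which is m²·s⁻¹.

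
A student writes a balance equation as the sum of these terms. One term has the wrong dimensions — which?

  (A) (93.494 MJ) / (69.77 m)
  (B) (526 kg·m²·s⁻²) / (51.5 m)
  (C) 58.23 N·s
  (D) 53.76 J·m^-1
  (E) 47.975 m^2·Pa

Expand each in SI base units:
  (A) [kg·m²·s⁻²] / [m] = kg·m·s⁻²
  (B) [kg·m²·s⁻²] / [m] = kg·m·s⁻²
  (C) N·s = kg·m·s⁻²·s = kg·m·s⁻¹
  (D) J·m⁻¹ = N·m·m⁻¹ = kg·m·s⁻²
  (E) Pa·m² = N·m⁻²·m² = kg·m·s⁻²
All reduce to kg·m·s⁻² except (C), which is kg·m·s⁻¹.

(C)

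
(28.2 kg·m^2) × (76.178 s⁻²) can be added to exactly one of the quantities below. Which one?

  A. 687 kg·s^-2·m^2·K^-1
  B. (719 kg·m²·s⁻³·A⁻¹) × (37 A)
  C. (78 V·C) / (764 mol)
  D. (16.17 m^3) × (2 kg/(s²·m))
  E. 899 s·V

Reference: [kg·m²] · [s⁻²] = kg·m²·s⁻².
Each option:
  A. kg·m²·s⁻²·K⁻¹
  B. [kg·m²·s⁻³·A⁻¹] · [A] = kg·m²·s⁻³
  C. [kg·m²·s⁻²] / [mol] = kg·m²·s⁻²·mol⁻¹
  D. [m³] · [kg·m⁻¹·s⁻²] = kg·m²·s⁻²  ← same
  E. V·s = J·C⁻¹·s = kg·m²·s⁻²·A⁻¹
Only D. matches kg·m²·s⁻².

D.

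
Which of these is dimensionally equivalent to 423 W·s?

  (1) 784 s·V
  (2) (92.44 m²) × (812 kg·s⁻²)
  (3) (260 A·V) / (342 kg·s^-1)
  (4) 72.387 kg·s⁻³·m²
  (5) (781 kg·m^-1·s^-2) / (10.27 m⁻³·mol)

(2)

Reference: W·s = J·s⁻¹·s = kg·m²·s⁻².
Each option:
  (1) V·s = J·C⁻¹·s = kg·m²·s⁻²·A⁻¹
  (2) [m²] · [kg·s⁻²] = kg·m²·s⁻²  ← same
  (3) [kg·m²·s⁻³] / [kg·s⁻¹] = m²·s⁻²
  (4) kg·m²·s⁻³
  (5) [kg·m⁻¹·s⁻²] / [m⁻³·mol] = kg·m²·s⁻²·mol⁻¹
Only (2) matches kg·m²·s⁻².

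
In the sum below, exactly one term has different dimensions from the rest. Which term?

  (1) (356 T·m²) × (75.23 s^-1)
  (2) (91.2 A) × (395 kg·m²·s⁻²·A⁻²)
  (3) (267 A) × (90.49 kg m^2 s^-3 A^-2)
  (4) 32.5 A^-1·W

(2)

Reduce each to base SI dimensions:
  (1) [kg·m²·s⁻²·A⁻¹] · [s⁻¹] = kg·m²·s⁻³·A⁻¹
  (2) [A] · [kg·m²·s⁻²·A⁻²] = kg·m²·s⁻²·A⁻¹
  (3) [A] · [kg·m²·s⁻³·A⁻²] = kg·m²·s⁻³·A⁻¹
  (4) W·A⁻¹ = J·s⁻¹·A⁻¹ = kg·m²·s⁻³·A⁻¹
All reduce to kg·m²·s⁻³·A⁻¹ except (2), which is kg·m²·s⁻²·A⁻¹.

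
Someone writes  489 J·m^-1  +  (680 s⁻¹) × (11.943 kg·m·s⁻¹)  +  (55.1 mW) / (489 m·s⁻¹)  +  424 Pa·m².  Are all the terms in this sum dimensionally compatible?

In SI base units:
  489 J·m^-1:  J·m⁻¹ = N·m·m⁻¹ = kg·m·s⁻²
  (680 s⁻¹) × (11.943 kg·m·s⁻¹):  [s⁻¹] · [kg·m·s⁻¹] = kg·m·s⁻²
  (55.1 mW) / (489 m·s⁻¹):  [kg·m²·s⁻³] / [m·s⁻¹] = kg·m·s⁻²
  424 Pa·m²:  Pa·m² = N·m⁻²·m² = kg·m·s⁻²
Every term reduces to kg·m·s⁻².

Yes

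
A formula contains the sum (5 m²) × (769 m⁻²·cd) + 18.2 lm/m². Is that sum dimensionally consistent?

No

Expand each in SI base units:
  (5 m²) × (769 m⁻²·cd):  [m²] · [m⁻²·cd] = cd
  18.2 lm/m²:  lm·m⁻² = cd·m⁻² = m⁻²·cd
cd ≠ m⁻²·cd, so they cannot be added.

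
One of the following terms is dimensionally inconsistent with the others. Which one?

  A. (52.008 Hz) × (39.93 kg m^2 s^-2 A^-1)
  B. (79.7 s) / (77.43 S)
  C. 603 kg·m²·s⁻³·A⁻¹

Expand each in SI base units:
  A. [s⁻¹] · [kg·m²·s⁻²·A⁻¹] = kg·m²·s⁻³·A⁻¹
  B. [s] / [kg⁻¹·m⁻²·s³·A²] = kg·m²·s⁻²·A⁻²
  C. kg·m²·s⁻³·A⁻¹
All reduce to kg·m²·s⁻³·A⁻¹ except B., which is kg·m²·s⁻²·A⁻².

B.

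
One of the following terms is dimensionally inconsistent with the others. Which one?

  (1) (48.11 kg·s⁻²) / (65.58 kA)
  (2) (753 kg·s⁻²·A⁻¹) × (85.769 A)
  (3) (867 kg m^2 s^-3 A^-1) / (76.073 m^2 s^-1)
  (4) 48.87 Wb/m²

Dimensions:
  (1) [kg·s⁻²] / [A] = kg·s⁻²·A⁻¹
  (2) [kg·s⁻²·A⁻¹] · [A] = kg·s⁻²
  (3) [kg·m²·s⁻³·A⁻¹] / [m²·s⁻¹] = kg·s⁻²·A⁻¹
  (4) Wb·m⁻² = V·s·m⁻² = kg·s⁻²·A⁻¹
All reduce to kg·s⁻²·A⁻¹ except (2), which is kg·s⁻².

(2)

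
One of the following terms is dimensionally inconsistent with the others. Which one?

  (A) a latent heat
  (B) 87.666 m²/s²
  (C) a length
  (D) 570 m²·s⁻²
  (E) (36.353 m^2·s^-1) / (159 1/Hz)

(C)

In SI base units:
  (A) [latent heat] = m²·s⁻²
  (B) m²·s⁻²
  (C) [length] = m
  (D) m²·s⁻²
  (E) [m²·s⁻¹] / [s] = m²·s⁻²
All reduce to m²·s⁻² except (C), which is m.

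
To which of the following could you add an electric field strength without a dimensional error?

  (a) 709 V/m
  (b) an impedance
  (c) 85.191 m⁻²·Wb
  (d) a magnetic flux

Reference: [electric field strength] = kg·m·s⁻³·A⁻¹.
Each option:
  (a) V·m⁻¹ = J·C⁻¹·m⁻¹ = kg·m·s⁻³·A⁻¹  ← same
  (b) [impedance] = kg·m²·s⁻³·A⁻²
  (c) Wb·m⁻² = V·s·m⁻² = kg·s⁻²·A⁻¹
  (d) [magnetic flux] = kg·m²·s⁻²·A⁻¹
Only (a) matches kg·m·s⁻³·A⁻¹.

(a)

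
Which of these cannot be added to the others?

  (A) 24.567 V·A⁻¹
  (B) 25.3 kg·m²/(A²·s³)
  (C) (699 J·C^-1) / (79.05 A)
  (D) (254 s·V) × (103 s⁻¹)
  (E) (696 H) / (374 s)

(D)

In SI base units:
  (A) V·A⁻¹ = J·C⁻¹·A⁻¹ = kg·m²·s⁻³·A⁻²
  (B) kg·m²·s⁻³·A⁻²
  (C) [kg·m²·s⁻³·A⁻¹] / [A] = kg·m²·s⁻³·A⁻²
  (D) [kg·m²·s⁻²·A⁻¹] · [s⁻¹] = kg·m²·s⁻³·A⁻¹
  (E) [kg·m²·s⁻²·A⁻²] / [s] = kg·m²·s⁻³·A⁻²
All reduce to kg·m²·s⁻³·A⁻² except (D), which is kg·m²·s⁻³·A⁻¹.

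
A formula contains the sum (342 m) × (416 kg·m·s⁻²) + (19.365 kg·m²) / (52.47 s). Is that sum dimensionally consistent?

No

Reduce each to base SI dimensions:
  (342 m) × (416 kg·m·s⁻²):  [m] · [kg·m·s⁻²] = kg·m²·s⁻²
  (19.365 kg·m²) / (52.47 s):  [kg·m²] / [s] = kg·m²·s⁻¹
kg·m²·s⁻² ≠ kg·m²·s⁻¹, so they cannot be added.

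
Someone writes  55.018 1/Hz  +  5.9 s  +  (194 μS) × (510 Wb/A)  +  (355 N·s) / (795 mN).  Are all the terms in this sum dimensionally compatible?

Expand each in SI base units:
  55.018 1/Hz:  Hz⁻¹ = (s⁻¹)⁻¹ = s
  5.9 s:  s
  (194 μS) × (510 Wb/A):  [kg⁻¹·m⁻²·s³·A²] · [kg·m²·s⁻²·A⁻²] = s
  (355 N·s) / (795 mN):  [kg·m·s⁻¹] / [kg·m·s⁻²] = s
Every term reduces to s.

Yes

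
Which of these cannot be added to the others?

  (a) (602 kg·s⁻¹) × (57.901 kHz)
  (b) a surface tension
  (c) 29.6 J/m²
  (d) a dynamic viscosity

Dimensions:
  (a) [kg·s⁻¹] · [s⁻¹] = kg·s⁻²
  (b) [surface tension] = kg·s⁻²
  (c) J·m⁻² = N·m·m⁻² = kg·s⁻²
  (d) [dynamic viscosity] = kg·m⁻¹·s⁻¹
All reduce to kg·s⁻² except (d), which is kg·m⁻¹·s⁻¹.

(d)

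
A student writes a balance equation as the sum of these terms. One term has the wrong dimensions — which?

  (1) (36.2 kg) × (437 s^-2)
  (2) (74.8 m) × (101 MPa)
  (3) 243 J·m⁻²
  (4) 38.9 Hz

(4)

Dimensions:
  (1) [kg] · [s⁻²] = kg·s⁻²
  (2) [m] · [kg·m⁻¹·s⁻²] = kg·s⁻²
  (3) J·m⁻² = N·m·m⁻² = kg·s⁻²
  (4) Hz = s⁻¹
All reduce to kg·s⁻² except (4), which is s⁻¹.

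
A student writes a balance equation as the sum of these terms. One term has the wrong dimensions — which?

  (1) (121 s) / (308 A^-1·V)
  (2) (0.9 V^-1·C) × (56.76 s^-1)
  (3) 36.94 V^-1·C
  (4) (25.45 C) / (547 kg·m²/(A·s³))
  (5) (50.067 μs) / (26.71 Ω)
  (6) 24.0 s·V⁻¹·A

(2)

Reduce each to base SI dimensions:
  (1) [s] / [kg·m²·s⁻³·A⁻²] = kg⁻¹·m⁻²·s⁴·A²
  (2) [kg⁻¹·m⁻²·s⁴·A²] · [s⁻¹] = kg⁻¹·m⁻²·s³·A²
  (3) C·V⁻¹ = s·A·(J·C⁻¹)⁻¹ = kg⁻¹·m⁻²·s⁴·A²
  (4) [s·A] / [kg·m²·s⁻³·A⁻¹] = kg⁻¹·m⁻²·s⁴·A²
  (5) [s] / [kg·m²·s⁻³·A⁻²] = kg⁻¹·m⁻²·s⁴·A²
  (6) A·s·V⁻¹ = A·s·(J·C⁻¹)⁻¹ = kg⁻¹·m⁻²·s⁴·A²
All reduce to kg⁻¹·m⁻²·s⁴·A² except (2), which is kg⁻¹·m⁻²·s³·A².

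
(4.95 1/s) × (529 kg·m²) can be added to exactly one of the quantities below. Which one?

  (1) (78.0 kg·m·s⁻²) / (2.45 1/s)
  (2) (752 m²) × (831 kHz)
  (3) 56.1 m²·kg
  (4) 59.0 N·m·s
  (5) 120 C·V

Reference: [s⁻¹] · [kg·m²] = kg·m²·s⁻¹.
Each option:
  (1) [kg·m·s⁻²] / [s⁻¹] = kg·m·s⁻¹
  (2) [m²] · [s⁻¹] = m²·s⁻¹
  (3) kg·m²
  (4) N·m·s = kg·m·s⁻²·m·s = kg·m²·s⁻¹  ← same
  (5) C·V = s·A·J·C⁻¹ = kg·m²·s⁻²
Only (4) matches kg·m²·s⁻¹.

(4)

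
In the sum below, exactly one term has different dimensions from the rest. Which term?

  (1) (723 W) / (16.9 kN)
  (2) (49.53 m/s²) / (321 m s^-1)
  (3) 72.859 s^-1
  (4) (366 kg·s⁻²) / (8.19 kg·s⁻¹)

(1)

Expand each in SI base units:
  (1) [kg·m²·s⁻³] / [kg·m·s⁻²] = m·s⁻¹
  (2) [m·s⁻²] / [m·s⁻¹] = s⁻¹
  (3) s⁻¹
  (4) [kg·s⁻²] / [kg·s⁻¹] = s⁻¹
All reduce to s⁻¹ except (1), which is m·s⁻¹.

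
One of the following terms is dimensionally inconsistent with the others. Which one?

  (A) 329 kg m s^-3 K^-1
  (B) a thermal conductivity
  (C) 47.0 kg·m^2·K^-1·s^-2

Expand each in SI base units:
  (A) kg·m·s⁻³·K⁻¹
  (B) [thermal conductivity] = kg·m·s⁻³·K⁻¹
  (C) kg·m²·s⁻²·K⁻¹
All reduce to kg·m·s⁻³·K⁻¹ except (C), which is kg·m²·s⁻²·K⁻¹.

(C)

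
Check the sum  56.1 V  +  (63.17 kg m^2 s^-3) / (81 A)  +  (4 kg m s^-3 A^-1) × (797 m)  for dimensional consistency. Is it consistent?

In SI base units:
  56.1 V:  V = J·C⁻¹ = kg·m²·s⁻³·A⁻¹
  (63.17 kg m^2 s^-3) / (81 A):  [kg·m²·s⁻³] / [A] = kg·m²·s⁻³·A⁻¹
  (4 kg m s^-3 A^-1) × (797 m):  [kg·m·s⁻³·A⁻¹] · [m] = kg·m²·s⁻³·A⁻¹
Every term reduces to kg·m²·s⁻³·A⁻¹.

Yes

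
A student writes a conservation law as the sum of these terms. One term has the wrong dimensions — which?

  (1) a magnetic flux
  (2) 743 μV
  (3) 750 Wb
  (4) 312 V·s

(2)

Expand each in SI base units:
  (1) [magnetic flux] = kg·m²·s⁻²·A⁻¹
  (2) V = J·C⁻¹ = kg·m²·s⁻³·A⁻¹
  (3) Wb = V·s = kg·m²·s⁻²·A⁻¹
  (4) V·s = J·C⁻¹·s = kg·m²·s⁻²·A⁻¹
All reduce to kg·m²·s⁻²·A⁻¹ except (2), which is kg·m²·s⁻³·A⁻¹.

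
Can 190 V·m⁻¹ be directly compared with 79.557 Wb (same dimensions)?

No

Work out the base dimensions of each:
  190 V·m⁻¹:  V·m⁻¹ = J·C⁻¹·m⁻¹ = kg·m·s⁻³·A⁻¹
  79.557 Wb:  Wb = V·s = kg·m²·s⁻²·A⁻¹
kg·m·s⁻³·A⁻¹ ≠ kg·m²·s⁻²·A⁻¹, so they cannot be added.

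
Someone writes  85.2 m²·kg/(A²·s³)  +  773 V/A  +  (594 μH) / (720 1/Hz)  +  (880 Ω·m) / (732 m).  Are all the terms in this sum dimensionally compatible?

In SI base units:
  85.2 m²·kg/(A²·s³):  kg·m²·s⁻³·A⁻²
  773 V/A:  V·A⁻¹ = J·C⁻¹·A⁻¹ = kg·m²·s⁻³·A⁻²
  (594 μH) / (720 1/Hz):  [kg·m²·s⁻²·A⁻²] / [s] = kg·m²·s⁻³·A⁻²
  (880 Ω·m) / (732 m):  [kg·m³·s⁻³·A⁻²] / [m] = kg·m²·s⁻³·A⁻²
Every term reduces to kg·m²·s⁻³·A⁻².

Yes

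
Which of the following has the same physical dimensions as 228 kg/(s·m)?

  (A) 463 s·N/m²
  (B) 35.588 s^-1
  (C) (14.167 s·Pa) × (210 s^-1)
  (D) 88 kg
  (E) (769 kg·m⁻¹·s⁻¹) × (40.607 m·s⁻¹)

Reference: kg·m⁻¹·s⁻¹.
Each option:
  (A) N·s·m⁻² = kg·m·s⁻²·s·m⁻² = kg·m⁻¹·s⁻¹  ← same
  (B) s⁻¹
  (C) [kg·m⁻¹·s⁻¹] · [s⁻¹] = kg·m⁻¹·s⁻²
  (D) kg
  (E) [kg·m⁻¹·s⁻¹] · [m·s⁻¹] = kg·s⁻²
Only (A) matches kg·m⁻¹·s⁻¹.

(A)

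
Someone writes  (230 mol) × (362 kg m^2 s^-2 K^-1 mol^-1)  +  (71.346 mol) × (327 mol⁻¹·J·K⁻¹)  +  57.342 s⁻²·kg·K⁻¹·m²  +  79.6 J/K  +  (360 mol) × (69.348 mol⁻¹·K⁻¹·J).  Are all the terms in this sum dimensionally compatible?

Dimensions:
  (230 mol) × (362 kg m^2 s^-2 K^-1 mol^-1):  [mol] · [kg·m²·s⁻²·K⁻¹·mol⁻¹] = kg·m²·s⁻²·K⁻¹
  (71.346 mol) × (327 mol⁻¹·J·K⁻¹):  [mol] · [kg·m²·s⁻²·K⁻¹·mol⁻¹] = kg·m²·s⁻²·K⁻¹
  57.342 s⁻²·kg·K⁻¹·m²:  kg·m²·s⁻²·K⁻¹
  79.6 J/K:  J·K⁻¹ = N·m·K⁻¹ = kg·m²·s⁻²·K⁻¹
  (360 mol) × (69.348 mol⁻¹·K⁻¹·J):  [mol] · [kg·m²·s⁻²·K⁻¹·mol⁻¹] = kg·m²·s⁻²·K⁻¹
Every term reduces to kg·m²·s⁻²·K⁻¹.

Yes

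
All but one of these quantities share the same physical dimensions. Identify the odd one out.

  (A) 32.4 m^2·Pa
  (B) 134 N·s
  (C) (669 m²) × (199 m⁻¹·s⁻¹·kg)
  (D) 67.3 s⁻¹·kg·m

Expand each in SI base units:
  (A) Pa·m² = N·m⁻²·m² = kg·m·s⁻²
  (B) N·s = kg·m·s⁻²·s = kg·m·s⁻¹
  (C) [m²] · [kg·m⁻¹·s⁻¹] = kg·m·s⁻¹
  (D) kg·m·s⁻¹
All reduce to kg·m·s⁻¹ except (A), which is kg·m·s⁻².

(A)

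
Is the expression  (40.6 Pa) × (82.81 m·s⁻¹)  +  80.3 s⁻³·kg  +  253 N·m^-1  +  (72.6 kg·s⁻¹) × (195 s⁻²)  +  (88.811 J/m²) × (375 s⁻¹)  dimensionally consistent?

No

Expand each in SI base units:
  (40.6 Pa) × (82.81 m·s⁻¹):  [kg·m⁻¹·s⁻²] · [m·s⁻¹] = kg·s⁻³
  80.3 s⁻³·kg:  kg·s⁻³
  253 N·m^-1:  N·m⁻¹ = kg·m·s⁻²·m⁻¹ = kg·s⁻²
  (72.6 kg·s⁻¹) × (195 s⁻²):  [kg·s⁻¹] · [s⁻²] = kg·s⁻³
  (88.811 J/m²) × (375 s⁻¹):  [kg·s⁻²] · [s⁻¹] = kg·s⁻³
The terms do not share a single dimension (kg·s⁻² vs kg·s⁻³).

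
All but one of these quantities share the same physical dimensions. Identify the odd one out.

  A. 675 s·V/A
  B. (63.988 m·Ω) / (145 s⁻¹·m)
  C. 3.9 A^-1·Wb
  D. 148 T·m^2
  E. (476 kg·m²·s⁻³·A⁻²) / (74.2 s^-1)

D.

Reduce each to base SI dimensions:
  A. V·s·A⁻¹ = J·C⁻¹·s·A⁻¹ = kg·m²·s⁻²·A⁻²
  B. [kg·m³·s⁻³·A⁻²] / [m·s⁻¹] = kg·m²·s⁻²·A⁻²
  C. Wb·A⁻¹ = V·s·A⁻¹ = kg·m²·s⁻²·A⁻²
  D. T·m² = Wb·m⁻²·m² = kg·m²·s⁻²·A⁻¹
  E. [kg·m²·s⁻³·A⁻²] / [s⁻¹] = kg·m²·s⁻²·A⁻²
All reduce to kg·m²·s⁻²·A⁻² except D., which is kg·m²·s⁻²·A⁻¹.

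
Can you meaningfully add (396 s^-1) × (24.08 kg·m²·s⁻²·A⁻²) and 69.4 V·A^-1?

Yes

Work out the base dimensions of each:
  (396 s^-1) × (24.08 kg·m²·s⁻²·A⁻²):  [s⁻¹] · [kg·m²·s⁻²·A⁻²] = kg·m²·s⁻³·A⁻²
  69.4 V·A^-1:  V·A⁻¹ = J·C⁻¹·A⁻¹ = kg·m²·s⁻³·A⁻²
Both are kg·m²·s⁻³·A⁻², so they have the same dimensions and can be added.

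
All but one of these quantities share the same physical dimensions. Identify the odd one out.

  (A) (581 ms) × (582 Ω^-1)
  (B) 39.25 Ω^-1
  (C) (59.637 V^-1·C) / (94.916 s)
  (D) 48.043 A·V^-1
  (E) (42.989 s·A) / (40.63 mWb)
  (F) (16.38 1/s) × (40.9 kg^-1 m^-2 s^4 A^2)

In SI base units:
  (A) [s] · [kg⁻¹·m⁻²·s³·A²] = kg⁻¹·m⁻²·s⁴·A²
  (B) Ω⁻¹ = (V·A⁻¹)⁻¹ = kg⁻¹·m⁻²·s³·A²
  (C) [kg⁻¹·m⁻²·s⁴·A²] / [s] = kg⁻¹·m⁻²·s³·A²
  (D) A·V⁻¹ = A·(J·C⁻¹)⁻¹ = kg⁻¹·m⁻²·s³·A²
  (E) [s·A] / [kg·m²·s⁻²·A⁻¹] = kg⁻¹·m⁻²·s³·A²
  (F) [s⁻¹] · [kg⁻¹·m⁻²·s⁴·A²] = kg⁻¹·m⁻²·s³·A²
All reduce to kg⁻¹·m⁻²·s³·A² except (A), which is kg⁻¹·m⁻²·s⁴·A².

(A)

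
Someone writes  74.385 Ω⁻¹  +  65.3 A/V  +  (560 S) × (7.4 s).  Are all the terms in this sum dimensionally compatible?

No

In SI base units:
  74.385 Ω⁻¹:  Ω⁻¹ = (V·A⁻¹)⁻¹ = kg⁻¹·m⁻²·s³·A²
  65.3 A/V:  A·V⁻¹ = A·(J·C⁻¹)⁻¹ = kg⁻¹·m⁻²·s³·A²
  (560 S) × (7.4 s):  [kg⁻¹·m⁻²·s³·A²] · [s] = kg⁻¹·m⁻²·s⁴·A²
The terms do not share a single dimension (kg⁻¹·m⁻²·s³·A² vs kg⁻¹·m⁻²·s⁴·A²).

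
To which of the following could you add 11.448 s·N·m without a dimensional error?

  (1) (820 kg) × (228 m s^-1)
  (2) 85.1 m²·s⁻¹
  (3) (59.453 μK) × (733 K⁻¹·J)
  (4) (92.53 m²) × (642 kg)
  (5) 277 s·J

(5)

Reference: N·m·s = kg·m·s⁻²·m·s = kg·m²·s⁻¹.
Each option:
  (1) [kg] · [m·s⁻¹] = kg·m·s⁻¹
  (2) m²·s⁻¹
  (3) [K] · [kg·m²·s⁻²·K⁻¹] = kg·m²·s⁻²
  (4) [m²] · [kg] = kg·m²
  (5) J·s = N·m·s = kg·m²·s⁻¹  ← same
Only (5) matches kg·m²·s⁻¹.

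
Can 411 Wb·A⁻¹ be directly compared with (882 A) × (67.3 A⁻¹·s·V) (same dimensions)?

Work out the base dimensions of each:
  411 Wb·A⁻¹:  Wb·A⁻¹ = V·s·A⁻¹ = kg·m²·s⁻²·A⁻²
  (882 A) × (67.3 A⁻¹·s·V):  [A] · [kg·m²·s⁻²·A⁻²] = kg·m²·s⁻²·A⁻¹
kg·m²·s⁻²·A⁻² ≠ kg·m²·s⁻²·A⁻¹, so they cannot be added.

No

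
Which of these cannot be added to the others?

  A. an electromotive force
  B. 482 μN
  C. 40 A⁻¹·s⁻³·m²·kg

In SI base units:
  A. [electromotive force] = kg·m²·s⁻³·A⁻¹
  B. N = kg·m·s⁻²
  C. kg·m²·s⁻³·A⁻¹
All reduce to kg·m²·s⁻³·A⁻¹ except B., which is kg·m·s⁻².

B.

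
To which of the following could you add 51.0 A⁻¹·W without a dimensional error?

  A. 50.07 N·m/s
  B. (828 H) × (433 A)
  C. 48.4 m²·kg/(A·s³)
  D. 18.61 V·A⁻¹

Reference: W·A⁻¹ = J·s⁻¹·A⁻¹ = kg·m²·s⁻³·A⁻¹.
Each option:
  A. N·m·s⁻¹ = kg·m·s⁻²·m·s⁻¹ = kg·m²·s⁻³
  B. [kg·m²·s⁻²·A⁻²] · [A] = kg·m²·s⁻²·A⁻¹
  C. kg·m²·s⁻³·A⁻¹  ← same
  D. V·A⁻¹ = J·C⁻¹·A⁻¹ = kg·m²·s⁻³·A⁻²
Only C. matches kg·m²·s⁻³·A⁻¹.

C.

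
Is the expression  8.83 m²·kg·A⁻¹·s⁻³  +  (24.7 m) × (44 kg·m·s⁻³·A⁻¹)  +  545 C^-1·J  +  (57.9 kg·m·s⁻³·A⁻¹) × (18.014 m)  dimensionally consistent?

Work out the base dimensions of each:
  8.83 m²·kg·A⁻¹·s⁻³:  kg·m²·s⁻³·A⁻¹
  (24.7 m) × (44 kg·m·s⁻³·A⁻¹):  [m] · [kg·m·s⁻³·A⁻¹] = kg·m²·s⁻³·A⁻¹
  545 C^-1·J:  J·C⁻¹ = N·m·(s·A)⁻¹ = kg·m²·s⁻³·A⁻¹
  (57.9 kg·m·s⁻³·A⁻¹) × (18.014 m):  [kg·m·s⁻³·A⁻¹] · [m] = kg·m²·s⁻³·A⁻¹
Every term reduces to kg·m²·s⁻³·A⁻¹.

Yes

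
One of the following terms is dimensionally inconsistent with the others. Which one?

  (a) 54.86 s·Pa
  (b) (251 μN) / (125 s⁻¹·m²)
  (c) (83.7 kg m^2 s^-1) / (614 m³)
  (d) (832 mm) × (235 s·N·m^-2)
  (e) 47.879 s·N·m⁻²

(d)

Work out the base dimensions of each:
  (a) Pa·s = N·m⁻²·s = kg·m⁻¹·s⁻¹
  (b) [kg·m·s⁻²] / [m²·s⁻¹] = kg·m⁻¹·s⁻¹
  (c) [kg·m²·s⁻¹] / [m³] = kg·m⁻¹·s⁻¹
  (d) [m] · [kg·m⁻¹·s⁻¹] = kg·s⁻¹
  (e) N·s·m⁻² = kg·m·s⁻²·s·m⁻² = kg·m⁻¹·s⁻¹
All reduce to kg·m⁻¹·s⁻¹ except (d), which is kg·s⁻¹.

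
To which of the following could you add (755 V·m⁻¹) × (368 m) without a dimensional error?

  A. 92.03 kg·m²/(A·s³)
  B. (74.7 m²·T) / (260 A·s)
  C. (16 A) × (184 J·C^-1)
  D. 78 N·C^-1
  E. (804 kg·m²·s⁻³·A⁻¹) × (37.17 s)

A.

Reference: [kg·m·s⁻³·A⁻¹] · [m] = kg·m²·s⁻³·A⁻¹.
Each option:
  A. kg·m²·s⁻³·A⁻¹  ← same
  B. [kg·m²·s⁻²·A⁻¹] / [s·A] = kg·m²·s⁻³·A⁻²
  C. [A] · [kg·m²·s⁻³·A⁻¹] = kg·m²·s⁻³
  D. N·C⁻¹ = kg·m·s⁻²·(s·A)⁻¹ = kg·m·s⁻³·A⁻¹
  E. [kg·m²·s⁻³·A⁻¹] · [s] = kg·m²·s⁻²·A⁻¹
Only A. matches kg·m²·s⁻³·A⁻¹.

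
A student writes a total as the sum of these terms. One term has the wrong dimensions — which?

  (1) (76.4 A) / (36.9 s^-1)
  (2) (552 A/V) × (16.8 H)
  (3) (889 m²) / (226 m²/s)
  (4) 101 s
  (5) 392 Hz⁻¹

In SI base units:
  (1) [A] / [s⁻¹] = s·A
  (2) [kg⁻¹·m⁻²·s³·A²] · [kg·m²·s⁻²·A⁻²] = s
  (3) [m²] / [m²·s⁻¹] = s
  (4) s
  (5) Hz⁻¹ = (s⁻¹)⁻¹ = s
All reduce to s except (1), which is s·A.

(1)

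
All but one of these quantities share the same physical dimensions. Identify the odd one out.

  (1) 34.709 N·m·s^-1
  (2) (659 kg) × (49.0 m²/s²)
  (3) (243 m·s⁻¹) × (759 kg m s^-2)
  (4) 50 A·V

(2)

Dimensions:
  (1) N·m·s⁻¹ = kg·m·s⁻²·m·s⁻¹ = kg·m²·s⁻³
  (2) [kg] · [m²·s⁻²] = kg·m²·s⁻²
  (3) [m·s⁻¹] · [kg·m·s⁻²] = kg·m²·s⁻³
  (4) V·A = J·C⁻¹·A = kg·m²·s⁻³
All reduce to kg·m²·s⁻³ except (2), which is kg·m²·s⁻².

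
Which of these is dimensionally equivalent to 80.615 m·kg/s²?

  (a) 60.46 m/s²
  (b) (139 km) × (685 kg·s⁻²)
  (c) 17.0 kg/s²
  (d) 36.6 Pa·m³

(b)

Reference: kg·m·s⁻².
Each option:
  (a) m·s⁻²
  (b) [m] · [kg·s⁻²] = kg·m·s⁻²  ← same
  (c) kg·s⁻²
  (d) Pa·m³ = N·m⁻²·m³ = kg·m²·s⁻²
Only (b) matches kg·m·s⁻².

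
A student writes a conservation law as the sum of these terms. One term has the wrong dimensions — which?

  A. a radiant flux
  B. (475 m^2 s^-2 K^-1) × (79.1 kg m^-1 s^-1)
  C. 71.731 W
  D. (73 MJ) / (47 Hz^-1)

Expand each in SI base units:
  A. [radiant flux] = kg·m²·s⁻³
  B. [m²·s⁻²·K⁻¹] · [kg·m⁻¹·s⁻¹] = kg·m·s⁻³·K⁻¹
  C. W = J·s⁻¹ = kg·m²·s⁻³
  D. [kg·m²·s⁻²] / [s] = kg·m²·s⁻³
All reduce to kg·m²·s⁻³ except B., which is kg·m·s⁻³·K⁻¹.

B.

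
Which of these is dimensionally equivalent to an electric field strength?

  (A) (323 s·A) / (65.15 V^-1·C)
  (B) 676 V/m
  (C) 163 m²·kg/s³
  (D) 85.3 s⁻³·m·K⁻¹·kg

(B)

Reference: [electric field strength] = kg·m·s⁻³·A⁻¹.
Each option:
  (A) [s·A] / [kg⁻¹·m⁻²·s⁴·A²] = kg·m²·s⁻³·A⁻¹
  (B) V·m⁻¹ = J·C⁻¹·m⁻¹ = kg·m·s⁻³·A⁻¹  ← same
  (C) kg·m²·s⁻³
  (D) kg·m·s⁻³·K⁻¹
Only (B) matches kg·m·s⁻³·A⁻¹.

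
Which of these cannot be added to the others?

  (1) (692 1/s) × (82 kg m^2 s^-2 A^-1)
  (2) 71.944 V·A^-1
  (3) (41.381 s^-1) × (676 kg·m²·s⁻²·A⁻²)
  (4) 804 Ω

(1)

In SI base units:
  (1) [s⁻¹] · [kg·m²·s⁻²·A⁻¹] = kg·m²·s⁻³·A⁻¹
  (2) V·A⁻¹ = J·C⁻¹·A⁻¹ = kg·m²·s⁻³·A⁻²
  (3) [s⁻¹] · [kg·m²·s⁻²·A⁻²] = kg·m²·s⁻³·A⁻²
  (4) Ω = V·A⁻¹ = kg·m²·s⁻³·A⁻²
All reduce to kg·m²·s⁻³·A⁻² except (1), which is kg·m²·s⁻³·A⁻¹.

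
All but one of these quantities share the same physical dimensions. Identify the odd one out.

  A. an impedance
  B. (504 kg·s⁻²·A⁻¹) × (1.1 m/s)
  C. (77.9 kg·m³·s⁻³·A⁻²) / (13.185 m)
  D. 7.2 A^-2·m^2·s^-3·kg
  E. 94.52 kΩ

B.

Reduce each to base SI dimensions:
  A. [impedance] = kg·m²·s⁻³·A⁻²
  B. [kg·s⁻²·A⁻¹] · [m·s⁻¹] = kg·m·s⁻³·A⁻¹
  C. [kg·m³·s⁻³·A⁻²] / [m] = kg·m²·s⁻³·A⁻²
  D. kg·m²·s⁻³·A⁻²
  E. Ω = V·A⁻¹ = kg·m²·s⁻³·A⁻²
All reduce to kg·m²·s⁻³·A⁻² except B., which is kg·m·s⁻³·A⁻¹.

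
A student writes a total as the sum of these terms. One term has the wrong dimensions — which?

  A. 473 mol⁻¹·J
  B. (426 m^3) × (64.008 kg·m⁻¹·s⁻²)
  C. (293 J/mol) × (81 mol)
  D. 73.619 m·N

A.

Work out the base dimensions of each:
  A. J·mol⁻¹ = N·m·mol⁻¹ = kg·m²·s⁻²·mol⁻¹
  B. [m³] · [kg·m⁻¹·s⁻²] = kg·m²·s⁻²
  C. [kg·m²·s⁻²·mol⁻¹] · [mol] = kg·m²·s⁻²
  D. N·m = kg·m·s⁻²·m = kg·m²·s⁻²
All reduce to kg·m²·s⁻² except A., which is kg·m²·s⁻²·mol⁻¹.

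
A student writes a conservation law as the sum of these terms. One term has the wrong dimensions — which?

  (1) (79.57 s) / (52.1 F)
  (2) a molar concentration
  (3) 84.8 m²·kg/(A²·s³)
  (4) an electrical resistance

Work out the base dimensions of each:
  (1) [s] / [kg⁻¹·m⁻²·s⁴·A²] = kg·m²·s⁻³·A⁻²
  (2) [molar concentration] = m⁻³·mol
  (3) kg·m²·s⁻³·A⁻²
  (4) [electrical resistance] = kg·m²·s⁻³·A⁻²
All reduce to kg·m²·s⁻³·A⁻² except (2), which is m⁻³·mol.

(2)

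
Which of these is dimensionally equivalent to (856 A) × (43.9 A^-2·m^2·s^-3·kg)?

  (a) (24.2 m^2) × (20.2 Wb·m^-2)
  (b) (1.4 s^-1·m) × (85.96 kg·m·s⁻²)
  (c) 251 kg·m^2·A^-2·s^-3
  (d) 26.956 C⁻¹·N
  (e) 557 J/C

(e)

Reference: [A] · [kg·m²·s⁻³·A⁻²] = kg·m²·s⁻³·A⁻¹.
Each option:
  (a) [m²] · [kg·s⁻²·A⁻¹] = kg·m²·s⁻²·A⁻¹
  (b) [m·s⁻¹] · [kg·m·s⁻²] = kg·m²·s⁻³
  (c) kg·m²·s⁻³·A⁻²
  (d) N·C⁻¹ = kg·m·s⁻²·(s·A)⁻¹ = kg·m·s⁻³·A⁻¹
  (e) J·C⁻¹ = N·m·(s·A)⁻¹ = kg·m²·s⁻³·A⁻¹  ← same
Only (e) matches kg·m²·s⁻³·A⁻¹.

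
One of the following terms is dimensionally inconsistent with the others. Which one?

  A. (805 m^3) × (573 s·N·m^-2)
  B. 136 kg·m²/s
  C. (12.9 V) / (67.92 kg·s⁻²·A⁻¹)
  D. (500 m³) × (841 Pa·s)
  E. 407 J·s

Expand each in SI base units:
  A. [m³] · [kg·m⁻¹·s⁻¹] = kg·m²·s⁻¹
  B. kg·m²·s⁻¹
  C. [kg·m²·s⁻³·A⁻¹] / [kg·s⁻²·A⁻¹] = m²·s⁻¹
  D. [m³] · [kg·m⁻¹·s⁻¹] = kg·m²·s⁻¹
  E. J·s = N·m·s = kg·m²·s⁻¹
All reduce to kg·m²·s⁻¹ except C., which is m²·s⁻¹.

C.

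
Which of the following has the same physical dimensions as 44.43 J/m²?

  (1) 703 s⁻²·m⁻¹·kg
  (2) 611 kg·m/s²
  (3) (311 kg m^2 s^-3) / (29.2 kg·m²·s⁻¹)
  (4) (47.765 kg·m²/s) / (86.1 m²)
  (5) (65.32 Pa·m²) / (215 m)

Reference: J·m⁻² = N·m·m⁻² = kg·s⁻².
Each option:
  (1) kg·m⁻¹·s⁻²
  (2) kg·m·s⁻²
  (3) [kg·m²·s⁻³] / [kg·m²·s⁻¹] = s⁻²
  (4) [kg·m²·s⁻¹] / [m²] = kg·s⁻¹
  (5) [kg·m·s⁻²] / [m] = kg·s⁻²  ← same
Only (5) matches kg·s⁻².

(5)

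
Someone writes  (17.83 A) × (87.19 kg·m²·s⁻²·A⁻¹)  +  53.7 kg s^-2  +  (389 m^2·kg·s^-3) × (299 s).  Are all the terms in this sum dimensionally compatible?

Expand each in SI base units:
  (17.83 A) × (87.19 kg·m²·s⁻²·A⁻¹):  [A] · [kg·m²·s⁻²·A⁻¹] = kg·m²·s⁻²
  53.7 kg s^-2:  kg·s⁻²
  (389 m^2·kg·s^-3) × (299 s):  [kg·m²·s⁻³] · [s] = kg·m²·s⁻²
The terms do not share a single dimension (kg·m²·s⁻² vs kg·s⁻²).

No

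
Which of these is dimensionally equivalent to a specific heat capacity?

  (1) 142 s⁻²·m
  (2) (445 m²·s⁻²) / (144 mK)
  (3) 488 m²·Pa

Reference: [specific heat capacity] = m²·s⁻²·K⁻¹.
Each option:
  (1) m·s⁻²
  (2) [m²·s⁻²] / [K] = m²·s⁻²·K⁻¹  ← same
  (3) Pa·m² = N·m⁻²·m² = kg·m·s⁻²
Only (2) matches m²·s⁻²·K⁻¹.

(2)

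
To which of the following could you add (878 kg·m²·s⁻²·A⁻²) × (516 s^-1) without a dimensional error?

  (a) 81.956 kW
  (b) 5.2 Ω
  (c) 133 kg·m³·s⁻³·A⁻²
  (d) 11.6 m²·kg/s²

Reference: [kg·m²·s⁻²·A⁻²] · [s⁻¹] = kg·m²·s⁻³·A⁻².
Each option:
  (a) W = J·s⁻¹ = kg·m²·s⁻³
  (b) Ω = V·A⁻¹ = kg·m²·s⁻³·A⁻²  ← same
  (c) kg·m³·s⁻³·A⁻²
  (d) kg·m²·s⁻²
Only (b) matches kg·m²·s⁻³·A⁻².

(b)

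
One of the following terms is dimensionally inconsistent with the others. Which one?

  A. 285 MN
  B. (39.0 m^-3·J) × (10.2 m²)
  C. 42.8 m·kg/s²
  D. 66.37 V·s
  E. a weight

D.

In SI base units:
  A. N = kg·m·s⁻²
  B. [kg·m⁻¹·s⁻²] · [m²] = kg·m·s⁻²
  C. kg·m·s⁻²
  D. V·s = J·C⁻¹·s = kg·m²·s⁻²·A⁻¹
  E. [weight] = kg·m·s⁻²
All reduce to kg·m·s⁻² except D., which is kg·m²·s⁻²·A⁻¹.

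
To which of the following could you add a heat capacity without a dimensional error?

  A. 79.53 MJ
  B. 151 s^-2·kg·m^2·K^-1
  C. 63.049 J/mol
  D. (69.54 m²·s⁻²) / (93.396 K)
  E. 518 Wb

B.

Reference: [heat capacity] = kg·m²·s⁻²·K⁻¹.
Each option:
  A. J = N·m = kg·m²·s⁻²
  B. kg·m²·s⁻²·K⁻¹  ← same
  C. J·mol⁻¹ = N·m·mol⁻¹ = kg·m²·s⁻²·mol⁻¹
  D. [m²·s⁻²] / [K] = m²·s⁻²·K⁻¹
  E. Wb = V·s = kg·m²·s⁻²·A⁻¹
Only B. matches kg·m²·s⁻²·K⁻¹.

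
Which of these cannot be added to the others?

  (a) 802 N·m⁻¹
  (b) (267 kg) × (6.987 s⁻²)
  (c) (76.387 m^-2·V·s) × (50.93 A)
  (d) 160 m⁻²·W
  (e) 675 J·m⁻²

(d)

Dimensions:
  (a) N·m⁻¹ = kg·m·s⁻²·m⁻¹ = kg·s⁻²
  (b) [kg] · [s⁻²] = kg·s⁻²
  (c) [kg·s⁻²·A⁻¹] · [A] = kg·s⁻²
  (d) W·m⁻² = J·s⁻¹·m⁻² = kg·s⁻³
  (e) J·m⁻² = N·m·m⁻² = kg·s⁻²
All reduce to kg·s⁻² except (d), which is kg·s⁻³.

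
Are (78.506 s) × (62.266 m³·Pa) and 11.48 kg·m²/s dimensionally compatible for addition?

Yes

Work out the base dimensions of each:
  (78.506 s) × (62.266 m³·Pa):  [s] · [kg·m²·s⁻²] = kg·m²·s⁻¹
  11.48 kg·m²/s:  kg·m²·s⁻¹
Both are kg·m²·s⁻¹, so they have the same dimensions and can be added.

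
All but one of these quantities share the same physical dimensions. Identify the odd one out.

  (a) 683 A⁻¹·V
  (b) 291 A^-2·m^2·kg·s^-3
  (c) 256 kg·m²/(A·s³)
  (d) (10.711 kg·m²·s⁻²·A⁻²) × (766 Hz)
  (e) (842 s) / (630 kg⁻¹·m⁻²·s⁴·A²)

(c)

Reduce each to base SI dimensions:
  (a) V·A⁻¹ = J·C⁻¹·A⁻¹ = kg·m²·s⁻³·A⁻²
  (b) kg·m²·s⁻³·A⁻²
  (c) kg·m²·s⁻³·A⁻¹
  (d) [kg·m²·s⁻²·A⁻²] · [s⁻¹] = kg·m²·s⁻³·A⁻²
  (e) [s] / [kg⁻¹·m⁻²·s⁴·A²] = kg·m²·s⁻³·A⁻²
All reduce to kg·m²·s⁻³·A⁻² except (c), which is kg·m²·s⁻³·A⁻¹.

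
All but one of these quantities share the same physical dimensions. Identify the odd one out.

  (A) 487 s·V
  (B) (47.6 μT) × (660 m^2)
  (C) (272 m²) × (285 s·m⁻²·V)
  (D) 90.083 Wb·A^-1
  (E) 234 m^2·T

Expand each in SI base units:
  (A) V·s = J·C⁻¹·s = kg·m²·s⁻²·A⁻¹
  (B) [kg·s⁻²·A⁻¹] · [m²] = kg·m²·s⁻²·A⁻¹
  (C) [m²] · [kg·s⁻²·A⁻¹] = kg·m²·s⁻²·A⁻¹
  (D) Wb·A⁻¹ = V·s·A⁻¹ = kg·m²·s⁻²·A⁻²
  (E) T·m² = Wb·m⁻²·m² = kg·m²·s⁻²·A⁻¹
All reduce to kg·m²·s⁻²·A⁻¹ except (D), which is kg·m²·s⁻²·A⁻².

(D)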